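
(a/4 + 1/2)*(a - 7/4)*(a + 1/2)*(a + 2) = a^4/4 + 11*a^3/16 - 15*a^2/32 - 17*a/8 - 7/8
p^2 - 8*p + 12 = (p - 6)*(p - 2)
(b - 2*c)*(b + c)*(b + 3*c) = b^3 + 2*b^2*c - 5*b*c^2 - 6*c^3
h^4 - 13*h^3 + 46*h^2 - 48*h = h*(h - 8)*(h - 3)*(h - 2)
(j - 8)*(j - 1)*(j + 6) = j^3 - 3*j^2 - 46*j + 48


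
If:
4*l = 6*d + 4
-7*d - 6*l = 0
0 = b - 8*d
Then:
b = -3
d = -3/8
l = 7/16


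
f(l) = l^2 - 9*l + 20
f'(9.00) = 9.00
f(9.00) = 20.00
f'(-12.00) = -33.00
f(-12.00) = 272.00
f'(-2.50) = -14.00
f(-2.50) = 48.75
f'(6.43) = 3.86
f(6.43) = 3.47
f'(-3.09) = -15.18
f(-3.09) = 57.36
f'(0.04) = -8.92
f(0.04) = 19.64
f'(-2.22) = -13.44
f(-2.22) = 44.91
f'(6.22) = 3.44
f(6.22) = 2.71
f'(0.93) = -7.14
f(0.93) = 12.49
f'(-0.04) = -9.08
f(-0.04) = 20.36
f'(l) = 2*l - 9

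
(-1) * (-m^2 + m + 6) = m^2 - m - 6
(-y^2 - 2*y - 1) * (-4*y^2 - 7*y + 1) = 4*y^4 + 15*y^3 + 17*y^2 + 5*y - 1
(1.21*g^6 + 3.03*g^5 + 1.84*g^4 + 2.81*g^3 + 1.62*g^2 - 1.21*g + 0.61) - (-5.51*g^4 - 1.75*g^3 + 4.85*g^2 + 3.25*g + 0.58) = 1.21*g^6 + 3.03*g^5 + 7.35*g^4 + 4.56*g^3 - 3.23*g^2 - 4.46*g + 0.03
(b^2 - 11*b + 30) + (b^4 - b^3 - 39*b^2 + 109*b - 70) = b^4 - b^3 - 38*b^2 + 98*b - 40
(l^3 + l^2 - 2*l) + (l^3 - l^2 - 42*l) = 2*l^3 - 44*l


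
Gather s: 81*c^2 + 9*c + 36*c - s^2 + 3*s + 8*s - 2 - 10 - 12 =81*c^2 + 45*c - s^2 + 11*s - 24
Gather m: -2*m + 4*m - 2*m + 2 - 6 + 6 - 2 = 0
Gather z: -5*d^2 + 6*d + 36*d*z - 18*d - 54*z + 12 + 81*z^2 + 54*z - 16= -5*d^2 + 36*d*z - 12*d + 81*z^2 - 4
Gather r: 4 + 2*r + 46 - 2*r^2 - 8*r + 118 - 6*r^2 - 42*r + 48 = -8*r^2 - 48*r + 216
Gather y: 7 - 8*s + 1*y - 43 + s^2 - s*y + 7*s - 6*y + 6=s^2 - s + y*(-s - 5) - 30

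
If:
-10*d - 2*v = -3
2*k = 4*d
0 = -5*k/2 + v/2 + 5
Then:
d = 23/30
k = 23/15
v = -7/3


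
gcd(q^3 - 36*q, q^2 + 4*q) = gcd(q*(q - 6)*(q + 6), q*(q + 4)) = q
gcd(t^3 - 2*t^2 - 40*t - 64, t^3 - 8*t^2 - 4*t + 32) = t^2 - 6*t - 16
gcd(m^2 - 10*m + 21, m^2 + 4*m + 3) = 1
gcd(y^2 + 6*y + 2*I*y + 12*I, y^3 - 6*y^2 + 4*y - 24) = y + 2*I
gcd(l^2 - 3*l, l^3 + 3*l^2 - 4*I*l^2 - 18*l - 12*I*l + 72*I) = l - 3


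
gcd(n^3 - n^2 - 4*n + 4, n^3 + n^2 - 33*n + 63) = 1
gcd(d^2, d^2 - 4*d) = d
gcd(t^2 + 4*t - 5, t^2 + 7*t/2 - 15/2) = t + 5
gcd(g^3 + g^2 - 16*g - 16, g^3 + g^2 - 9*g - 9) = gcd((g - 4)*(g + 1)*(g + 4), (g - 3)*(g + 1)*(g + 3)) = g + 1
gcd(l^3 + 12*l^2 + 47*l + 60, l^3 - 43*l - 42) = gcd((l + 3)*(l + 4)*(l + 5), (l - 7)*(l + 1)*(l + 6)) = 1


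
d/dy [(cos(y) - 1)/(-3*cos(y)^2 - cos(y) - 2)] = 3*(sin(y)^2 + 2*cos(y))*sin(y)/(3*cos(y)^2 + cos(y) + 2)^2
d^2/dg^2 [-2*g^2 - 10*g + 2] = -4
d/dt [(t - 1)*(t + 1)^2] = (t + 1)*(3*t - 1)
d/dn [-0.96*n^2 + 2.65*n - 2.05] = 2.65 - 1.92*n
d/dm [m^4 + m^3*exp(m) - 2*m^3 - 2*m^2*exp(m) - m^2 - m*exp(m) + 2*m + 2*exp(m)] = m^3*exp(m) + 4*m^3 + m^2*exp(m) - 6*m^2 - 5*m*exp(m) - 2*m + exp(m) + 2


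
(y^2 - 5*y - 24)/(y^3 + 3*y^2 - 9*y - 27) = (y - 8)/(y^2 - 9)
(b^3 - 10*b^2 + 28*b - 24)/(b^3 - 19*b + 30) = (b^2 - 8*b + 12)/(b^2 + 2*b - 15)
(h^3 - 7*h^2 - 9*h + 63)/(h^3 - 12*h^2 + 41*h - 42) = (h + 3)/(h - 2)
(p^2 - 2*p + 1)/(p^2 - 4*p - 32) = (-p^2 + 2*p - 1)/(-p^2 + 4*p + 32)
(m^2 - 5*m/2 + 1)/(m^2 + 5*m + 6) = (m^2 - 5*m/2 + 1)/(m^2 + 5*m + 6)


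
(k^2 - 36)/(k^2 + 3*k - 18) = (k - 6)/(k - 3)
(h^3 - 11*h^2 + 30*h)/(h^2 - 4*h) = (h^2 - 11*h + 30)/(h - 4)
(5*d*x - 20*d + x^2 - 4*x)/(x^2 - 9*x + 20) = (5*d + x)/(x - 5)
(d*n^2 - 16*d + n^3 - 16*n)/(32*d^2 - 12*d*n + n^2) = (d*n^2 - 16*d + n^3 - 16*n)/(32*d^2 - 12*d*n + n^2)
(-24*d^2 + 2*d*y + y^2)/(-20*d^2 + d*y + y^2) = (6*d + y)/(5*d + y)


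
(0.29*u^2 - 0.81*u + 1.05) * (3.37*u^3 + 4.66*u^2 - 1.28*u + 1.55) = 0.9773*u^5 - 1.3783*u^4 - 0.6073*u^3 + 6.3793*u^2 - 2.5995*u + 1.6275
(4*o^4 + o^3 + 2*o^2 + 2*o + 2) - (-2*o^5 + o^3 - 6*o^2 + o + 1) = 2*o^5 + 4*o^4 + 8*o^2 + o + 1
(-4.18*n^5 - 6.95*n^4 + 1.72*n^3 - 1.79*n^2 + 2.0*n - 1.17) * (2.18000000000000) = -9.1124*n^5 - 15.151*n^4 + 3.7496*n^3 - 3.9022*n^2 + 4.36*n - 2.5506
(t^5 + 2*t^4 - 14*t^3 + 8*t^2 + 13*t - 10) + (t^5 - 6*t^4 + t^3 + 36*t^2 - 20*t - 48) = 2*t^5 - 4*t^4 - 13*t^3 + 44*t^2 - 7*t - 58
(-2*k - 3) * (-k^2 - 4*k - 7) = 2*k^3 + 11*k^2 + 26*k + 21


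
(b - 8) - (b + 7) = -15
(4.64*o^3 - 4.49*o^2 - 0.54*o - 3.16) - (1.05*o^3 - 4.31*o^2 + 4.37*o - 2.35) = 3.59*o^3 - 0.180000000000001*o^2 - 4.91*o - 0.81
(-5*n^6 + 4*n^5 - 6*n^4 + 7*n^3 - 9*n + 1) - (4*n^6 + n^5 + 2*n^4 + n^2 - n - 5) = -9*n^6 + 3*n^5 - 8*n^4 + 7*n^3 - n^2 - 8*n + 6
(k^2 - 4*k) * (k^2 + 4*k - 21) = k^4 - 37*k^2 + 84*k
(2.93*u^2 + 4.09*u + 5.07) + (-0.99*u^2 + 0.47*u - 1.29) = 1.94*u^2 + 4.56*u + 3.78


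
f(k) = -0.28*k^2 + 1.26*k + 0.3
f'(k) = 1.26 - 0.56*k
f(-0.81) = -0.90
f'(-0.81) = 1.71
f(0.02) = 0.33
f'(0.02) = 1.25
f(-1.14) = -1.50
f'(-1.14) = 1.90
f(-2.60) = -4.87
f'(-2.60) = 2.72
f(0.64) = 0.99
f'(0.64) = 0.90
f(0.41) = 0.77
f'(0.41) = 1.03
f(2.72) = 1.66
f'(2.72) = -0.26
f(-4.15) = -9.75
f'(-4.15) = 3.58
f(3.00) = 1.56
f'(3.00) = -0.42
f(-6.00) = -17.34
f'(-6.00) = 4.62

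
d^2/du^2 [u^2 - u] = 2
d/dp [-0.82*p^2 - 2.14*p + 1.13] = -1.64*p - 2.14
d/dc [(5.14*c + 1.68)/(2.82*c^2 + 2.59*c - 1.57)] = (14.4948*c^2 + 13.3126*c - (5.14*c + 1.68)*(5.64*c + 2.59) - 8.0698)/(2.82*c^2 + 2.59*c - 1.57)^2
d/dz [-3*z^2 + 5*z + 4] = 5 - 6*z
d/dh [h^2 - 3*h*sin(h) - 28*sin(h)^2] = -3*h*cos(h) + 2*h - 3*sin(h) - 28*sin(2*h)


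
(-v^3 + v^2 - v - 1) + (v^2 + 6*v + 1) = -v^3 + 2*v^2 + 5*v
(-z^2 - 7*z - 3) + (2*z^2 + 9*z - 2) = z^2 + 2*z - 5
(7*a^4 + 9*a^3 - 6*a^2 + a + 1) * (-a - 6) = -7*a^5 - 51*a^4 - 48*a^3 + 35*a^2 - 7*a - 6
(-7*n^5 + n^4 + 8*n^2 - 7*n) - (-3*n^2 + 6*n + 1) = -7*n^5 + n^4 + 11*n^2 - 13*n - 1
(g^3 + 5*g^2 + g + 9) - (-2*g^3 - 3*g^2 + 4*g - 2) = 3*g^3 + 8*g^2 - 3*g + 11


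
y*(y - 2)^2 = y^3 - 4*y^2 + 4*y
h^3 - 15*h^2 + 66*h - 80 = (h - 8)*(h - 5)*(h - 2)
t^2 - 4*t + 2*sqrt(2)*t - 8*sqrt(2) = (t - 4)*(t + 2*sqrt(2))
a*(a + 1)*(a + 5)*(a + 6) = a^4 + 12*a^3 + 41*a^2 + 30*a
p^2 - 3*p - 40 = (p - 8)*(p + 5)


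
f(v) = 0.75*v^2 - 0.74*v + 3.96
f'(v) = 1.5*v - 0.74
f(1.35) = 4.33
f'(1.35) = 1.28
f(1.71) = 4.89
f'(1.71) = 1.82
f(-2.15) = 9.02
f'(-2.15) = -3.96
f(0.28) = 3.81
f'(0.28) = -0.32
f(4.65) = 16.74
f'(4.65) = 6.24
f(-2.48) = 10.41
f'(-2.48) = -4.46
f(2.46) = 6.68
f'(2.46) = 2.95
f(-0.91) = 5.25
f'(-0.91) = -2.10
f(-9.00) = 71.37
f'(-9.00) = -14.24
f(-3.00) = 12.93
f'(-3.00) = -5.24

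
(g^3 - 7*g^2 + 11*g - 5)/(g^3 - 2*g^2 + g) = (g - 5)/g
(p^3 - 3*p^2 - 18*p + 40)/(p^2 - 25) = (p^2 + 2*p - 8)/(p + 5)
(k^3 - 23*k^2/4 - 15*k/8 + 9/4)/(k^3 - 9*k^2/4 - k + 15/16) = 2*(k - 6)/(2*k - 5)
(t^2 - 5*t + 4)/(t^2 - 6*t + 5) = (t - 4)/(t - 5)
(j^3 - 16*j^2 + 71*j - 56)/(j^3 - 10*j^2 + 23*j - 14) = (j - 8)/(j - 2)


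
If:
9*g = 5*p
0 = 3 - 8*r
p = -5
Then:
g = -25/9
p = -5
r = 3/8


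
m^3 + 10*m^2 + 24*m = m*(m + 4)*(m + 6)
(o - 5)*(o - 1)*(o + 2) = o^3 - 4*o^2 - 7*o + 10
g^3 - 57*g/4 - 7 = (g - 4)*(g + 1/2)*(g + 7/2)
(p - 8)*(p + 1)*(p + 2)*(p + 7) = p^4 + 2*p^3 - 57*p^2 - 170*p - 112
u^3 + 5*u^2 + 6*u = u*(u + 2)*(u + 3)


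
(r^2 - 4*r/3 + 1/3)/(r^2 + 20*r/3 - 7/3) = (r - 1)/(r + 7)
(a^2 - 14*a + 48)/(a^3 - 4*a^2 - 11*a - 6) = (a - 8)/(a^2 + 2*a + 1)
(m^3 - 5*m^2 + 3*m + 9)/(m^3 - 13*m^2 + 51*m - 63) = (m + 1)/(m - 7)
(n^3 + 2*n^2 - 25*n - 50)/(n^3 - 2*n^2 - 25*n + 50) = (n + 2)/(n - 2)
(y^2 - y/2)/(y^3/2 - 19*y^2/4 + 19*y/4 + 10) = 2*y*(2*y - 1)/(2*y^3 - 19*y^2 + 19*y + 40)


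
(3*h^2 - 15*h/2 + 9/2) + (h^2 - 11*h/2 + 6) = 4*h^2 - 13*h + 21/2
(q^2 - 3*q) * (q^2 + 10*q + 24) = q^4 + 7*q^3 - 6*q^2 - 72*q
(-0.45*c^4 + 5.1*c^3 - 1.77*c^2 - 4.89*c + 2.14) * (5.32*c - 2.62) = -2.394*c^5 + 28.311*c^4 - 22.7784*c^3 - 21.3774*c^2 + 24.1966*c - 5.6068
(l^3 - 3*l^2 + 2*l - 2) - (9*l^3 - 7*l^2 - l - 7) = -8*l^3 + 4*l^2 + 3*l + 5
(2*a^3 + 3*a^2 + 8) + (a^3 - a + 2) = 3*a^3 + 3*a^2 - a + 10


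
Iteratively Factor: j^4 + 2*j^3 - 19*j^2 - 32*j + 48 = (j + 3)*(j^3 - j^2 - 16*j + 16) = (j + 3)*(j + 4)*(j^2 - 5*j + 4) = (j - 1)*(j + 3)*(j + 4)*(j - 4)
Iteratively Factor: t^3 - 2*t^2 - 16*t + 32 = (t - 2)*(t^2 - 16) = (t - 4)*(t - 2)*(t + 4)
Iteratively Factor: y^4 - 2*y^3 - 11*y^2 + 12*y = (y - 1)*(y^3 - y^2 - 12*y) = (y - 4)*(y - 1)*(y^2 + 3*y) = y*(y - 4)*(y - 1)*(y + 3)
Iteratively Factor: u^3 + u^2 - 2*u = (u - 1)*(u^2 + 2*u) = u*(u - 1)*(u + 2)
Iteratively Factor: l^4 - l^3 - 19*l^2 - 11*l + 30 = (l - 1)*(l^3 - 19*l - 30) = (l - 1)*(l + 3)*(l^2 - 3*l - 10) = (l - 5)*(l - 1)*(l + 3)*(l + 2)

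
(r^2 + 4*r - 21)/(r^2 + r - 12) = (r + 7)/(r + 4)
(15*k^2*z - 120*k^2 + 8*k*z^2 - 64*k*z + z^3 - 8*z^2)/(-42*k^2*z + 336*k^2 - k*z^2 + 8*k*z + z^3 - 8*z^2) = (15*k^2 + 8*k*z + z^2)/(-42*k^2 - k*z + z^2)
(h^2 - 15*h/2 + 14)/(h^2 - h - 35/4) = 2*(h - 4)/(2*h + 5)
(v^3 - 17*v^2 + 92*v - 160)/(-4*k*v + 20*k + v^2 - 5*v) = (v^2 - 12*v + 32)/(-4*k + v)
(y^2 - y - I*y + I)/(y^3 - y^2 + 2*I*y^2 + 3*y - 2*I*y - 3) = 1/(y + 3*I)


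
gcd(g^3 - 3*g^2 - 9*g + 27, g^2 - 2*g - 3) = g - 3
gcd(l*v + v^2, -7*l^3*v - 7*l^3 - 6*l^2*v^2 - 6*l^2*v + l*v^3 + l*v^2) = l + v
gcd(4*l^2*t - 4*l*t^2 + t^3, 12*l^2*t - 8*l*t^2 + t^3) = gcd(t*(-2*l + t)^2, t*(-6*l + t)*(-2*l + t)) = -2*l*t + t^2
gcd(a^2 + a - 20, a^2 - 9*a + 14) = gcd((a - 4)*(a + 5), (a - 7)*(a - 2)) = 1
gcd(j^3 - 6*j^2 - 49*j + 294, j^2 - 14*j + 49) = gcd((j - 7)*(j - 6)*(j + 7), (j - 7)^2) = j - 7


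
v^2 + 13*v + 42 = (v + 6)*(v + 7)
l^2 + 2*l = l*(l + 2)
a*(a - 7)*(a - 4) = a^3 - 11*a^2 + 28*a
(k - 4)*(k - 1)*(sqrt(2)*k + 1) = sqrt(2)*k^3 - 5*sqrt(2)*k^2 + k^2 - 5*k + 4*sqrt(2)*k + 4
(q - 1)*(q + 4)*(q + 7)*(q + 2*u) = q^4 + 2*q^3*u + 10*q^3 + 20*q^2*u + 17*q^2 + 34*q*u - 28*q - 56*u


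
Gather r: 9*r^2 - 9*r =9*r^2 - 9*r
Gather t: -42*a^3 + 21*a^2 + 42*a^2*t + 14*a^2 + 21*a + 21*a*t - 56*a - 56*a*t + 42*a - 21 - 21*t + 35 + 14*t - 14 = -42*a^3 + 35*a^2 + 7*a + t*(42*a^2 - 35*a - 7)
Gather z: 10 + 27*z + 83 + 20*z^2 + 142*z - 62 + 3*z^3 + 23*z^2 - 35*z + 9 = 3*z^3 + 43*z^2 + 134*z + 40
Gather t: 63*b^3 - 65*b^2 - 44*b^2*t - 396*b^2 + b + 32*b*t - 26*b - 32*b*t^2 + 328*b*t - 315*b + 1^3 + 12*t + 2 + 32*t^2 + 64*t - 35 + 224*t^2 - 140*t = 63*b^3 - 461*b^2 - 340*b + t^2*(256 - 32*b) + t*(-44*b^2 + 360*b - 64) - 32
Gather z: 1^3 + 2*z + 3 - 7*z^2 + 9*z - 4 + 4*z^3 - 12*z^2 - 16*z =4*z^3 - 19*z^2 - 5*z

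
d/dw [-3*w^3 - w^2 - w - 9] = -9*w^2 - 2*w - 1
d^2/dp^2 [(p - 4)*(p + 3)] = 2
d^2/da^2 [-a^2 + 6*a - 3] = -2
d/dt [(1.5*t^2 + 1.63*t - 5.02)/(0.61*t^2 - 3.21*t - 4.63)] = (-5.8093*t^2 - 7.7656*t - 23.6611)/(0.3721*t^4 - 3.9162*t^3 + 4.6555*t^2 + 29.7246*t + 21.4369)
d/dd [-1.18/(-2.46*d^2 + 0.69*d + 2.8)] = (0.8142 - 5.8056*d)/(-2.46*d^2 + 0.69*d + 2.8)^2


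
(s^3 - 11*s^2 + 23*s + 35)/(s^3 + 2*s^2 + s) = (s^2 - 12*s + 35)/(s*(s + 1))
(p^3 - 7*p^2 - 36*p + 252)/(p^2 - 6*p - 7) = (p^2 - 36)/(p + 1)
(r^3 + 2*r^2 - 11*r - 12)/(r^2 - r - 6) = (r^2 + 5*r + 4)/(r + 2)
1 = 1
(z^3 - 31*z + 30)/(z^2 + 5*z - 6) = z - 5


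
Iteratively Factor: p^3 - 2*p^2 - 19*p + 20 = (p - 5)*(p^2 + 3*p - 4) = (p - 5)*(p + 4)*(p - 1)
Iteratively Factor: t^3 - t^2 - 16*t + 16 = (t - 4)*(t^2 + 3*t - 4) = (t - 4)*(t + 4)*(t - 1)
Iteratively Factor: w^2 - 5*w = (w)*(w - 5)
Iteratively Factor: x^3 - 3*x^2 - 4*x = (x)*(x^2 - 3*x - 4) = x*(x + 1)*(x - 4)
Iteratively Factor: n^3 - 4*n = (n)*(n^2 - 4) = n*(n + 2)*(n - 2)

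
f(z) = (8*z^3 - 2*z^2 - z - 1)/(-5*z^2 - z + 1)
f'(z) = (10*z + 1)*(8*z^3 - 2*z^2 - z - 1)/(-5*z^2 - z + 1)^2 + (24*z^2 - 4*z - 1)/(-5*z^2 - z + 1)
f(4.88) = -7.13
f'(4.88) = -1.60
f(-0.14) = -0.88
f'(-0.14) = 0.37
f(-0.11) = -0.88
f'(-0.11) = -0.17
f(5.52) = -8.15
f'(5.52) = -1.60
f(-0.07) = -0.90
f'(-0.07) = -0.83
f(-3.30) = 6.12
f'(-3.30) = -1.55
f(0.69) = 0.01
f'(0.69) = -3.73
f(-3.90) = 7.06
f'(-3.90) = -1.57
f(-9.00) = 15.15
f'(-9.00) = -1.60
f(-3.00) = 5.66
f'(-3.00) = -1.53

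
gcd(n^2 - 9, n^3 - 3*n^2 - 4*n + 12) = n - 3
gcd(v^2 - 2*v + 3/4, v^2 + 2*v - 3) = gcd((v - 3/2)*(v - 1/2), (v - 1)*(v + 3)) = 1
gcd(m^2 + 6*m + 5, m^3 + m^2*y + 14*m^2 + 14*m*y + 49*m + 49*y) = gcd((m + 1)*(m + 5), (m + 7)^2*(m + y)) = 1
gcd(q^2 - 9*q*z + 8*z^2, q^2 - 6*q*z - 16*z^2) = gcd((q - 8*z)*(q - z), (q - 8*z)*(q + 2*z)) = -q + 8*z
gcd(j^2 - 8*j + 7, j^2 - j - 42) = j - 7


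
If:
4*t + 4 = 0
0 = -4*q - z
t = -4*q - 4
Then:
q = -3/4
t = -1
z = 3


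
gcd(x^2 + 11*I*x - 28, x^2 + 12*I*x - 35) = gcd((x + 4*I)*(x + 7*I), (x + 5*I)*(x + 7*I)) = x + 7*I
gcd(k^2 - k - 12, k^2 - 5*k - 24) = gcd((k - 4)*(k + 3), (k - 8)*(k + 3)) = k + 3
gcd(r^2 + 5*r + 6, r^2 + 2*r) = r + 2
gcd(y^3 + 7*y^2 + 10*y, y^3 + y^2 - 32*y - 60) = y^2 + 7*y + 10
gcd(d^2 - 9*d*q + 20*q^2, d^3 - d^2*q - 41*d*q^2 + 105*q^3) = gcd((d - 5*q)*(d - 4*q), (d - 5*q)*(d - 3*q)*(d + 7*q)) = -d + 5*q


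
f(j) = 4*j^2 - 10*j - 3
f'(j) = 8*j - 10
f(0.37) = -6.15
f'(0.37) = -7.04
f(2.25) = -5.25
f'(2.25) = 8.00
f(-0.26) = -0.13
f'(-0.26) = -12.08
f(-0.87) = 8.73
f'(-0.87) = -16.96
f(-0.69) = 5.80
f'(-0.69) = -15.52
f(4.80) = 41.16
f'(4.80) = 28.40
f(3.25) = 6.75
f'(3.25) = 16.00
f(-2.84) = 57.66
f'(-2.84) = -32.72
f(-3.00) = 63.00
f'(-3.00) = -34.00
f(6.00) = 81.00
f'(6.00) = 38.00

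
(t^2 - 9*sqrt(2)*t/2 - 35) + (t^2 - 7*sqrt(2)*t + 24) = 2*t^2 - 23*sqrt(2)*t/2 - 11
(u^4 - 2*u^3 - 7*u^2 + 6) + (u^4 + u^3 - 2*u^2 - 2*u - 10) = 2*u^4 - u^3 - 9*u^2 - 2*u - 4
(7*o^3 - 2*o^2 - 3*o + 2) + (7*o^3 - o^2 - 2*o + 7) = 14*o^3 - 3*o^2 - 5*o + 9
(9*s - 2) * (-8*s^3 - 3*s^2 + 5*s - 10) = -72*s^4 - 11*s^3 + 51*s^2 - 100*s + 20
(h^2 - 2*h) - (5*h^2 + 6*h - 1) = -4*h^2 - 8*h + 1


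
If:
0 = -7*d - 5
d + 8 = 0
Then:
No Solution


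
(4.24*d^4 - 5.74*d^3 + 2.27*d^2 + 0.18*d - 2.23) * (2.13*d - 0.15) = 9.0312*d^5 - 12.8622*d^4 + 5.6961*d^3 + 0.0429*d^2 - 4.7769*d + 0.3345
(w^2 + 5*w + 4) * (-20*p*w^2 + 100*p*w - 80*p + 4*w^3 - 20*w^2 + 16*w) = -20*p*w^4 + 340*p*w^2 - 320*p + 4*w^5 - 68*w^3 + 64*w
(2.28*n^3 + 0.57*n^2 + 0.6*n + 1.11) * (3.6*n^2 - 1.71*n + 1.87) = 8.208*n^5 - 1.8468*n^4 + 5.4489*n^3 + 4.0359*n^2 - 0.7761*n + 2.0757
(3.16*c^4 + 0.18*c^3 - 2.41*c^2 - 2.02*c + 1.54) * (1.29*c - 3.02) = 4.0764*c^5 - 9.311*c^4 - 3.6525*c^3 + 4.6724*c^2 + 8.087*c - 4.6508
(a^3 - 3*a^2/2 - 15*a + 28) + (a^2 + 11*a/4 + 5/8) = a^3 - a^2/2 - 49*a/4 + 229/8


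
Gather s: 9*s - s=8*s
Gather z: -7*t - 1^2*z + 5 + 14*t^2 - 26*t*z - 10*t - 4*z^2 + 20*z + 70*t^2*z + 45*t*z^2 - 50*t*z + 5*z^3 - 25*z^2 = 14*t^2 - 17*t + 5*z^3 + z^2*(45*t - 29) + z*(70*t^2 - 76*t + 19) + 5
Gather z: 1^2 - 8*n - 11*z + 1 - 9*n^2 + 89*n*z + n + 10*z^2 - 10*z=-9*n^2 - 7*n + 10*z^2 + z*(89*n - 21) + 2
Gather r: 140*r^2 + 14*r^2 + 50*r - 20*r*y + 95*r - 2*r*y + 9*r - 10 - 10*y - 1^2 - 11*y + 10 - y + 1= 154*r^2 + r*(154 - 22*y) - 22*y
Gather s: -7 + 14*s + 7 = 14*s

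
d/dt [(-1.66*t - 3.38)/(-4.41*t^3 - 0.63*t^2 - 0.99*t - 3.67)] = (-14.6412*t^3 - 45.7632*t^2 - 4.2588*t + 2.746)/(19.4481*t^6 + 5.5566*t^5 + 9.1287*t^4 + 33.6168*t^3 + 5.6043*t^2 + 7.2666*t + 13.4689)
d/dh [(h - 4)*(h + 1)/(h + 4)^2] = (11*h - 4)/(h^3 + 12*h^2 + 48*h + 64)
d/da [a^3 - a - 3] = 3*a^2 - 1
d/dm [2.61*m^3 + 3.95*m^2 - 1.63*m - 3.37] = 7.83*m^2 + 7.9*m - 1.63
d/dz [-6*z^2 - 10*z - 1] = -12*z - 10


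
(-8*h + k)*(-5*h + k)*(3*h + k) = 120*h^3 + h^2*k - 10*h*k^2 + k^3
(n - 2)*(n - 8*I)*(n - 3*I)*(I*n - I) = I*n^4 + 11*n^3 - 3*I*n^3 - 33*n^2 - 22*I*n^2 + 22*n + 72*I*n - 48*I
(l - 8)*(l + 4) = l^2 - 4*l - 32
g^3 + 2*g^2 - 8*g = g*(g - 2)*(g + 4)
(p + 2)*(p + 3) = p^2 + 5*p + 6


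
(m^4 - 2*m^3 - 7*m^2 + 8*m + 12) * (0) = 0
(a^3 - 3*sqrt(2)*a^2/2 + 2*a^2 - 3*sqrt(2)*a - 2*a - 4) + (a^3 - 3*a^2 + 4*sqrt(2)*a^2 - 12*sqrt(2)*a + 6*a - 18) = 2*a^3 - a^2 + 5*sqrt(2)*a^2/2 - 15*sqrt(2)*a + 4*a - 22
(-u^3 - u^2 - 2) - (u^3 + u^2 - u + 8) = -2*u^3 - 2*u^2 + u - 10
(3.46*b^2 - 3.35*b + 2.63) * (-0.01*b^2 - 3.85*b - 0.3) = -0.0346*b^4 - 13.2875*b^3 + 11.8332*b^2 - 9.1205*b - 0.789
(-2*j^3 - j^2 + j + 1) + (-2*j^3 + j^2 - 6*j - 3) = -4*j^3 - 5*j - 2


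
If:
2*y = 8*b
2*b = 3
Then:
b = 3/2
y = 6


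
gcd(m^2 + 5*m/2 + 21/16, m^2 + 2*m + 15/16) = m + 3/4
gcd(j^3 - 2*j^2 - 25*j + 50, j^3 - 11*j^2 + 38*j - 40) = j^2 - 7*j + 10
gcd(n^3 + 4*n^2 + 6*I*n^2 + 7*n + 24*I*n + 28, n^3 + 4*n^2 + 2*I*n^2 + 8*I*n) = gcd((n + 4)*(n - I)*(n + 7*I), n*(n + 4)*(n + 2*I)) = n + 4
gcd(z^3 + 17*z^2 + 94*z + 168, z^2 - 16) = z + 4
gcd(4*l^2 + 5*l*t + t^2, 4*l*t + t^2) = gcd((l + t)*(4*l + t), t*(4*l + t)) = 4*l + t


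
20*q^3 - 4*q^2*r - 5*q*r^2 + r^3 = (-5*q + r)*(-2*q + r)*(2*q + r)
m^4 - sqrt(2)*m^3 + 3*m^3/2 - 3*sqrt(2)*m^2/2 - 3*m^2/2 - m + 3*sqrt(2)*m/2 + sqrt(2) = (m - 1)*(m + 1/2)*(m + 2)*(m - sqrt(2))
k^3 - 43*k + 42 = (k - 6)*(k - 1)*(k + 7)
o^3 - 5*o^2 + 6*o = o*(o - 3)*(o - 2)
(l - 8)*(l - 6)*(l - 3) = l^3 - 17*l^2 + 90*l - 144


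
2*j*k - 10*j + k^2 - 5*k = (2*j + k)*(k - 5)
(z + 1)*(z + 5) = z^2 + 6*z + 5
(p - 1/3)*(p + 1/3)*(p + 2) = p^3 + 2*p^2 - p/9 - 2/9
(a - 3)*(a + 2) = a^2 - a - 6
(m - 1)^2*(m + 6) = m^3 + 4*m^2 - 11*m + 6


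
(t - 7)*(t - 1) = t^2 - 8*t + 7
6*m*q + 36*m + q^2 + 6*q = (6*m + q)*(q + 6)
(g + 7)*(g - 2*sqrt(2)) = g^2 - 2*sqrt(2)*g + 7*g - 14*sqrt(2)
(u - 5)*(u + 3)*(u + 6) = u^3 + 4*u^2 - 27*u - 90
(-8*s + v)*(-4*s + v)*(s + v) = 32*s^3 + 20*s^2*v - 11*s*v^2 + v^3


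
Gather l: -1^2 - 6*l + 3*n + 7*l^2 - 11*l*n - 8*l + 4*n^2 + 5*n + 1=7*l^2 + l*(-11*n - 14) + 4*n^2 + 8*n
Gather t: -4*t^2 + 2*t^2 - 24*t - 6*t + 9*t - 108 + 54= -2*t^2 - 21*t - 54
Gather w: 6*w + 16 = 6*w + 16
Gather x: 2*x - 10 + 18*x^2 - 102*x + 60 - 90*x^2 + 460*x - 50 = -72*x^2 + 360*x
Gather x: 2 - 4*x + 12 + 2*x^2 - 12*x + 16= 2*x^2 - 16*x + 30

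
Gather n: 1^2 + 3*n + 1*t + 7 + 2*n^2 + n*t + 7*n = 2*n^2 + n*(t + 10) + t + 8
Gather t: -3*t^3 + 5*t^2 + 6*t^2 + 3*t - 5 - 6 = -3*t^3 + 11*t^2 + 3*t - 11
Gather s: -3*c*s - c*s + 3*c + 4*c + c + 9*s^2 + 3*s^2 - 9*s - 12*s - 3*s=8*c + 12*s^2 + s*(-4*c - 24)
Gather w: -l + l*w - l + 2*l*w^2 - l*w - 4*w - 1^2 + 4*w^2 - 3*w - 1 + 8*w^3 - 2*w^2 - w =-2*l + 8*w^3 + w^2*(2*l + 2) - 8*w - 2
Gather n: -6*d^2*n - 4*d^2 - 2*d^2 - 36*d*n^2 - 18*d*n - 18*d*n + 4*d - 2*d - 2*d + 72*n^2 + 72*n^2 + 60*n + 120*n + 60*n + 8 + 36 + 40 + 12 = -6*d^2 + n^2*(144 - 36*d) + n*(-6*d^2 - 36*d + 240) + 96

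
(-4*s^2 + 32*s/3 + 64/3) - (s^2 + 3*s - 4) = -5*s^2 + 23*s/3 + 76/3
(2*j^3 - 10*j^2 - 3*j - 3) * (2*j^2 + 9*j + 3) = 4*j^5 - 2*j^4 - 90*j^3 - 63*j^2 - 36*j - 9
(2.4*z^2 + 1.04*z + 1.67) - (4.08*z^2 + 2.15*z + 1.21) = -1.68*z^2 - 1.11*z + 0.46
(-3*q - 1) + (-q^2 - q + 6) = -q^2 - 4*q + 5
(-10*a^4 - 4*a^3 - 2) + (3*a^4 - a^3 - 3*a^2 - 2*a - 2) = -7*a^4 - 5*a^3 - 3*a^2 - 2*a - 4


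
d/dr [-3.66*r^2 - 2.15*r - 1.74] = -7.32*r - 2.15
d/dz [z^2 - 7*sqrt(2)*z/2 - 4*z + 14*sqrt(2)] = 2*z - 7*sqrt(2)/2 - 4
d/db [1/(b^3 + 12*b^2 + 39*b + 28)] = 3*(-b^2 - 8*b - 13)/(b^3 + 12*b^2 + 39*b + 28)^2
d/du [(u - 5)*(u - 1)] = 2*u - 6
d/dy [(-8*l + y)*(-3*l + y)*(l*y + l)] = l*(24*l^2 - 22*l*y - 11*l + 3*y^2 + 2*y)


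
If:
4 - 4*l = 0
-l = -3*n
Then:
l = 1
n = 1/3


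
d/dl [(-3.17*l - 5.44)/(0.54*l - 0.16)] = (1.860192*l - 0.551168)/(0.54*l - 0.16)^3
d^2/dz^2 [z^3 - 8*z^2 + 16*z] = 6*z - 16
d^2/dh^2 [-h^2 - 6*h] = -2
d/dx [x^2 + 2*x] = 2*x + 2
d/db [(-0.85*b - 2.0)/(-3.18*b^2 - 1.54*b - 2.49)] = (2.703*b^2 + 1.309*b - (0.85*b + 2.0)*(6.36*b + 1.54) + 2.1165)/(3.18*b^2 + 1.54*b + 2.49)^2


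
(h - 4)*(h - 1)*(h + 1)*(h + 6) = h^4 + 2*h^3 - 25*h^2 - 2*h + 24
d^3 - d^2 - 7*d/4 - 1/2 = (d - 2)*(d + 1/2)^2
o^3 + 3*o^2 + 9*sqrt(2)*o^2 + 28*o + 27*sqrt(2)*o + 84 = (o + 3)*(o + 2*sqrt(2))*(o + 7*sqrt(2))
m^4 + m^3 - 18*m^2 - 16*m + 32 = (m - 4)*(m - 1)*(m + 2)*(m + 4)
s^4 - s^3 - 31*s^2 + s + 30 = (s - 6)*(s - 1)*(s + 1)*(s + 5)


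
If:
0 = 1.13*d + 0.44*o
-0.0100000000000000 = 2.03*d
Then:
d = -0.00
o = 0.01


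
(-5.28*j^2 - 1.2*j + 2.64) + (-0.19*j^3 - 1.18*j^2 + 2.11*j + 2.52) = -0.19*j^3 - 6.46*j^2 + 0.91*j + 5.16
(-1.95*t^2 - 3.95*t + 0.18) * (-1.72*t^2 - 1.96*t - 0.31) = 3.354*t^4 + 10.616*t^3 + 8.0369*t^2 + 0.8717*t - 0.0558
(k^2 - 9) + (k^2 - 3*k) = 2*k^2 - 3*k - 9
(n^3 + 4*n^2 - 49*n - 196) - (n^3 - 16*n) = 4*n^2 - 33*n - 196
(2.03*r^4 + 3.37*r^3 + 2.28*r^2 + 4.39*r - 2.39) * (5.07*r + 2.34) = 10.2921*r^5 + 21.8361*r^4 + 19.4454*r^3 + 27.5925*r^2 - 1.8447*r - 5.5926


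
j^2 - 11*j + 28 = (j - 7)*(j - 4)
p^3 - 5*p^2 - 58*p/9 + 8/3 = (p - 6)*(p - 1/3)*(p + 4/3)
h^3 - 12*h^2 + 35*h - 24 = (h - 8)*(h - 3)*(h - 1)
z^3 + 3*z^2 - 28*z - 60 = (z - 5)*(z + 2)*(z + 6)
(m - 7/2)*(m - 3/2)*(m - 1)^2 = m^4 - 7*m^3 + 65*m^2/4 - 31*m/2 + 21/4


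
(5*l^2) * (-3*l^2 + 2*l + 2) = -15*l^4 + 10*l^3 + 10*l^2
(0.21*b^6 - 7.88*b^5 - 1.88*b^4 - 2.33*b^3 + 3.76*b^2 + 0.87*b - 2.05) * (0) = 0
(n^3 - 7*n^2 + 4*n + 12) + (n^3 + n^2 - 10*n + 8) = 2*n^3 - 6*n^2 - 6*n + 20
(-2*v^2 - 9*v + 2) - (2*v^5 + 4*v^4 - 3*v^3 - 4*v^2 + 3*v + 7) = -2*v^5 - 4*v^4 + 3*v^3 + 2*v^2 - 12*v - 5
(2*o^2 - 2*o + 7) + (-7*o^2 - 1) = -5*o^2 - 2*o + 6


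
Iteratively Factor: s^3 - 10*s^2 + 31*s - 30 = (s - 2)*(s^2 - 8*s + 15) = (s - 3)*(s - 2)*(s - 5)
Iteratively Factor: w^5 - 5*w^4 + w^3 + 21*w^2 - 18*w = (w)*(w^4 - 5*w^3 + w^2 + 21*w - 18) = w*(w - 3)*(w^3 - 2*w^2 - 5*w + 6) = w*(w - 3)*(w + 2)*(w^2 - 4*w + 3) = w*(w - 3)^2*(w + 2)*(w - 1)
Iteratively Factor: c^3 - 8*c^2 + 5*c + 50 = (c - 5)*(c^2 - 3*c - 10) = (c - 5)^2*(c + 2)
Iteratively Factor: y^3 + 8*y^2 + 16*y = (y + 4)*(y^2 + 4*y) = (y + 4)^2*(y)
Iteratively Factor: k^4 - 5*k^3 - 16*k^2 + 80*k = (k - 4)*(k^3 - k^2 - 20*k) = k*(k - 4)*(k^2 - k - 20) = k*(k - 4)*(k + 4)*(k - 5)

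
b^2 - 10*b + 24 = (b - 6)*(b - 4)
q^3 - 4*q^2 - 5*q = q*(q - 5)*(q + 1)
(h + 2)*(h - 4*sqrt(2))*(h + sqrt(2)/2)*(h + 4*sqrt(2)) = h^4 + sqrt(2)*h^3/2 + 2*h^3 - 32*h^2 + sqrt(2)*h^2 - 64*h - 16*sqrt(2)*h - 32*sqrt(2)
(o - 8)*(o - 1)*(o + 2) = o^3 - 7*o^2 - 10*o + 16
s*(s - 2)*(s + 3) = s^3 + s^2 - 6*s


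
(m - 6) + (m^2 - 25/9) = m^2 + m - 79/9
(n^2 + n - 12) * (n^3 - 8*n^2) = n^5 - 7*n^4 - 20*n^3 + 96*n^2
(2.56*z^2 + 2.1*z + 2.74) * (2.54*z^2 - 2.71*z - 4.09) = 6.5024*z^4 - 1.6036*z^3 - 9.2018*z^2 - 16.0144*z - 11.2066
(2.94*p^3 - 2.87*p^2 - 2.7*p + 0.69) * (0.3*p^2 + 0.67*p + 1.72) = 0.882*p^5 + 1.1088*p^4 + 2.3239*p^3 - 6.5384*p^2 - 4.1817*p + 1.1868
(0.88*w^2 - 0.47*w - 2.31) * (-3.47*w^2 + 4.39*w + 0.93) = -3.0536*w^4 + 5.4941*w^3 + 6.7708*w^2 - 10.578*w - 2.1483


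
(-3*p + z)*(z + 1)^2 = -3*p*z^2 - 6*p*z - 3*p + z^3 + 2*z^2 + z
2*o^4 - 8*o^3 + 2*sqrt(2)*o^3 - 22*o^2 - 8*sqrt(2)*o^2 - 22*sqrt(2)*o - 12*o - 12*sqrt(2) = (o - 6)*(o + sqrt(2))*(sqrt(2)*o + sqrt(2))^2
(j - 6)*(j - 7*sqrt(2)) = j^2 - 7*sqrt(2)*j - 6*j + 42*sqrt(2)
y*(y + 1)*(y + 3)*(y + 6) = y^4 + 10*y^3 + 27*y^2 + 18*y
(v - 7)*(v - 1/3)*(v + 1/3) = v^3 - 7*v^2 - v/9 + 7/9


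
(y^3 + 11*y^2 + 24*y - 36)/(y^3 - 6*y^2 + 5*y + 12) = (y^3 + 11*y^2 + 24*y - 36)/(y^3 - 6*y^2 + 5*y + 12)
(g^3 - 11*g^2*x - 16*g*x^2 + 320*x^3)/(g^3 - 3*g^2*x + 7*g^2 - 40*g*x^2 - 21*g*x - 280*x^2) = (g - 8*x)/(g + 7)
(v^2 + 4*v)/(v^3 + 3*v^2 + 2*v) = (v + 4)/(v^2 + 3*v + 2)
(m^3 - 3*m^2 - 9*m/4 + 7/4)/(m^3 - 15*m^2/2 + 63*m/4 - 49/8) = 2*(m + 1)/(2*m - 7)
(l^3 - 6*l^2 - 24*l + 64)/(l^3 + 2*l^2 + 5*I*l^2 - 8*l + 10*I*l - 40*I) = (l - 8)/(l + 5*I)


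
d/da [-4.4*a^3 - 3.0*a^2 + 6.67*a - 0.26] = -13.2*a^2 - 6.0*a + 6.67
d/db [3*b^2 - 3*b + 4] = 6*b - 3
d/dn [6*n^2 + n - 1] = 12*n + 1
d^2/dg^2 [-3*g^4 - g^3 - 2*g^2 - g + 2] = -36*g^2 - 6*g - 4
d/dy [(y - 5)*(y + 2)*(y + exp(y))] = y^2*exp(y) + 3*y^2 - y*exp(y) - 6*y - 13*exp(y) - 10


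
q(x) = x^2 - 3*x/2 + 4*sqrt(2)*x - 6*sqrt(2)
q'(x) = 2*x - 3/2 + 4*sqrt(2)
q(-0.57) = -10.53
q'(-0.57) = 3.02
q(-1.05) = -11.75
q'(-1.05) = 2.06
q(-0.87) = -11.34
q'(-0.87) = 2.42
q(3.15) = 14.53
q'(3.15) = 10.46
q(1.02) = -3.20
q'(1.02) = 6.20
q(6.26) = 56.72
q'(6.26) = 16.68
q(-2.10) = -12.80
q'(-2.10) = -0.04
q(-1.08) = -11.81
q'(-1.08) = 2.00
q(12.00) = 185.40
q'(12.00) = 28.16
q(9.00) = 109.93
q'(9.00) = 22.16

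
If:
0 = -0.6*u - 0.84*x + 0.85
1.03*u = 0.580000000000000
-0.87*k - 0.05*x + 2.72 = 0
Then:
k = 3.09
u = 0.56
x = 0.61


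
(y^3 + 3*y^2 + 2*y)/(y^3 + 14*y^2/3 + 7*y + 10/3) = 3*y/(3*y + 5)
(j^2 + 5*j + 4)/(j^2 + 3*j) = (j^2 + 5*j + 4)/(j*(j + 3))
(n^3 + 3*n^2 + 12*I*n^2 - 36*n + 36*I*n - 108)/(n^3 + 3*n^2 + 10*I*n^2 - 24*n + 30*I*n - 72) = (n + 6*I)/(n + 4*I)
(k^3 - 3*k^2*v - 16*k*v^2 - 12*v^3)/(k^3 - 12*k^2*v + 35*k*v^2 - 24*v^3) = (k^3 - 3*k^2*v - 16*k*v^2 - 12*v^3)/(k^3 - 12*k^2*v + 35*k*v^2 - 24*v^3)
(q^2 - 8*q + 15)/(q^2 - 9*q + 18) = (q - 5)/(q - 6)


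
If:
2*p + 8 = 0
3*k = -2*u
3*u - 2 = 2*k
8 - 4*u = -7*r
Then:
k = -4/13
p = -4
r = -80/91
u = 6/13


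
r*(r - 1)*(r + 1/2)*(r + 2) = r^4 + 3*r^3/2 - 3*r^2/2 - r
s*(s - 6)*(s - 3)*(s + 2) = s^4 - 7*s^3 + 36*s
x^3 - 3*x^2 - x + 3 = (x - 3)*(x - 1)*(x + 1)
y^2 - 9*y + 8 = (y - 8)*(y - 1)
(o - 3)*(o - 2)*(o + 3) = o^3 - 2*o^2 - 9*o + 18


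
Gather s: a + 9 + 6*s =a + 6*s + 9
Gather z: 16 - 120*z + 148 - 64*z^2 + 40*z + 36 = -64*z^2 - 80*z + 200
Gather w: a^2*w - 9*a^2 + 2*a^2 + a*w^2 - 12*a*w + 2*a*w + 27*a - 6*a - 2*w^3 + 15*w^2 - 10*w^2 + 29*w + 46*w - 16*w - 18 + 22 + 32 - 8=-7*a^2 + 21*a - 2*w^3 + w^2*(a + 5) + w*(a^2 - 10*a + 59) + 28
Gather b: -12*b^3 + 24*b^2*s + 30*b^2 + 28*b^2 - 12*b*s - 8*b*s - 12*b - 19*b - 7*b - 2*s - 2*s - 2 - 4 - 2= -12*b^3 + b^2*(24*s + 58) + b*(-20*s - 38) - 4*s - 8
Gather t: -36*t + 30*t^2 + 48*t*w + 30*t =30*t^2 + t*(48*w - 6)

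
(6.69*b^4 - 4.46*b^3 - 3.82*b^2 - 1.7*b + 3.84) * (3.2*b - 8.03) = 21.408*b^5 - 67.9927*b^4 + 23.5898*b^3 + 25.2346*b^2 + 25.939*b - 30.8352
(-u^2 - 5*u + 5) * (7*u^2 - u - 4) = -7*u^4 - 34*u^3 + 44*u^2 + 15*u - 20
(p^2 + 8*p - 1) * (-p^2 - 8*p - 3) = -p^4 - 16*p^3 - 66*p^2 - 16*p + 3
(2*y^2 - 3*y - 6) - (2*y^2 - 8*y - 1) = 5*y - 5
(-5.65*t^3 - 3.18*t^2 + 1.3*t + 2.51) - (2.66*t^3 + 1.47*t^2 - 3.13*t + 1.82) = -8.31*t^3 - 4.65*t^2 + 4.43*t + 0.69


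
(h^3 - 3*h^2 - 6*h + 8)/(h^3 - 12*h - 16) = (h - 1)/(h + 2)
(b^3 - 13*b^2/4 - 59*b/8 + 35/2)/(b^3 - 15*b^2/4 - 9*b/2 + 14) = (b + 5/2)/(b + 2)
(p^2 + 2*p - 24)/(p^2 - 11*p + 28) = (p + 6)/(p - 7)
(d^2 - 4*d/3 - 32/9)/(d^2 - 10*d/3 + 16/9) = (3*d + 4)/(3*d - 2)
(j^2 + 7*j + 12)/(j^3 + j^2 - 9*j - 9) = (j + 4)/(j^2 - 2*j - 3)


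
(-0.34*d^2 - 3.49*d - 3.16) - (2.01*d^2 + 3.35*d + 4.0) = -2.35*d^2 - 6.84*d - 7.16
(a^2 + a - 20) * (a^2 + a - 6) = a^4 + 2*a^3 - 25*a^2 - 26*a + 120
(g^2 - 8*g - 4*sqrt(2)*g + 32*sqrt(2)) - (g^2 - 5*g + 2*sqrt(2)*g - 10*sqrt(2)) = -6*sqrt(2)*g - 3*g + 42*sqrt(2)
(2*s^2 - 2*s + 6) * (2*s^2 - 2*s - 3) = 4*s^4 - 8*s^3 + 10*s^2 - 6*s - 18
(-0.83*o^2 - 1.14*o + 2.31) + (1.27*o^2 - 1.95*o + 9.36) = 0.44*o^2 - 3.09*o + 11.67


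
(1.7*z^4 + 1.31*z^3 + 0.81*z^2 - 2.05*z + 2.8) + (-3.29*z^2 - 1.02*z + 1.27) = 1.7*z^4 + 1.31*z^3 - 2.48*z^2 - 3.07*z + 4.07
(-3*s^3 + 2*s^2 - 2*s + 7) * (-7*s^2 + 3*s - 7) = 21*s^5 - 23*s^4 + 41*s^3 - 69*s^2 + 35*s - 49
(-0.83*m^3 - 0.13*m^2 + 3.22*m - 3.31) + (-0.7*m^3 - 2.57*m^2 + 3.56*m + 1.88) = -1.53*m^3 - 2.7*m^2 + 6.78*m - 1.43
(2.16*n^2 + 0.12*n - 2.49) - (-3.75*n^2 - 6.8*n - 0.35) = 5.91*n^2 + 6.92*n - 2.14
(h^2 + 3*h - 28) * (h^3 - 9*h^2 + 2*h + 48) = h^5 - 6*h^4 - 53*h^3 + 306*h^2 + 88*h - 1344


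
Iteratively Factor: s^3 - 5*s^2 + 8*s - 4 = (s - 1)*(s^2 - 4*s + 4) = (s - 2)*(s - 1)*(s - 2)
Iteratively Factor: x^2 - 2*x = (x)*(x - 2)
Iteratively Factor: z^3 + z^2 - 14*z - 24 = (z + 2)*(z^2 - z - 12) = (z - 4)*(z + 2)*(z + 3)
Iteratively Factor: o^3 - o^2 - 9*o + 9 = (o - 3)*(o^2 + 2*o - 3) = (o - 3)*(o - 1)*(o + 3)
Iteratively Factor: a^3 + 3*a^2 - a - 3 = (a + 3)*(a^2 - 1) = (a - 1)*(a + 3)*(a + 1)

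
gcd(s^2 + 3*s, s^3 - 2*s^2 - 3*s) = s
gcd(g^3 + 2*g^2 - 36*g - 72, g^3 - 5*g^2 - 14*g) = g + 2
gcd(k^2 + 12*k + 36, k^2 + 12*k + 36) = k^2 + 12*k + 36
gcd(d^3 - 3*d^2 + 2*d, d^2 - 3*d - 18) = 1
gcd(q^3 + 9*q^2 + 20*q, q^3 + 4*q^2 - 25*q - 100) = q^2 + 9*q + 20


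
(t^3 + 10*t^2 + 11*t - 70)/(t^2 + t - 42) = (t^2 + 3*t - 10)/(t - 6)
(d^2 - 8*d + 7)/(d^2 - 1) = (d - 7)/(d + 1)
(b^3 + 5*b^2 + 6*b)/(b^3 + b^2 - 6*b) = (b + 2)/(b - 2)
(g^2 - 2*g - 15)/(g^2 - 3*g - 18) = (g - 5)/(g - 6)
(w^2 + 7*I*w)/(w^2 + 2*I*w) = (w + 7*I)/(w + 2*I)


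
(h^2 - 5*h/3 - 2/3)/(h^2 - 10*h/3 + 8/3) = (3*h + 1)/(3*h - 4)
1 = 1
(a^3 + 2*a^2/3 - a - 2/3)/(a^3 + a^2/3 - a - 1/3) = (3*a + 2)/(3*a + 1)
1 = 1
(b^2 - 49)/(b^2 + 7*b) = (b - 7)/b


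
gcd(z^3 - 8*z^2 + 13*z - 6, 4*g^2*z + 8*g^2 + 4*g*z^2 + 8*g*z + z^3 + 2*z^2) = 1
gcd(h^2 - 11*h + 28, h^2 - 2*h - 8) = h - 4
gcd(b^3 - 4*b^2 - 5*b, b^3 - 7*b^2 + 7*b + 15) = b^2 - 4*b - 5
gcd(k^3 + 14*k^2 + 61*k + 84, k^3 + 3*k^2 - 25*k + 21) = k + 7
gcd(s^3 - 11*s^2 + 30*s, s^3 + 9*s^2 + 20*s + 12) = 1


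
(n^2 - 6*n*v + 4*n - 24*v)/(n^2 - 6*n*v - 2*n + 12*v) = (n + 4)/(n - 2)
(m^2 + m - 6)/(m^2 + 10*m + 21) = (m - 2)/(m + 7)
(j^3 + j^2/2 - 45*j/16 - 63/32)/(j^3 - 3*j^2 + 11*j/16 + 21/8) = (j + 3/2)/(j - 2)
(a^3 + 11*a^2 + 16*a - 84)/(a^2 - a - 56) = (a^2 + 4*a - 12)/(a - 8)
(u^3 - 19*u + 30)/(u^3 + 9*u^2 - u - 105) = (u - 2)/(u + 7)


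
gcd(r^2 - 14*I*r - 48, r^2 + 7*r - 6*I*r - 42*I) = r - 6*I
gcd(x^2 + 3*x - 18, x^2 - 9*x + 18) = x - 3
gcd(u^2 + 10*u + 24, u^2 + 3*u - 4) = u + 4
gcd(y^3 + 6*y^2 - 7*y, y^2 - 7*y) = y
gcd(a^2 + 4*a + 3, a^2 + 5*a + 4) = a + 1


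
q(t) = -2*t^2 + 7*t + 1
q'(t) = 7 - 4*t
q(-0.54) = -3.36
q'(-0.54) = 9.16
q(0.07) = 1.48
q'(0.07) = 6.72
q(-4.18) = -63.20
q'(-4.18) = 23.72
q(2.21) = 6.70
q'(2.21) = -1.84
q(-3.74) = -53.16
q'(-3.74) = 21.96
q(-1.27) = -11.12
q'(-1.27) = 12.08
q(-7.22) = -153.80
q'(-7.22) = 35.88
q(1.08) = 6.23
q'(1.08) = 2.68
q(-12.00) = -371.00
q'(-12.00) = 55.00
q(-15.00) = -554.00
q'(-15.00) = 67.00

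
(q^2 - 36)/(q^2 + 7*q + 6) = (q - 6)/(q + 1)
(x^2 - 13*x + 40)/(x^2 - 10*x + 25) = (x - 8)/(x - 5)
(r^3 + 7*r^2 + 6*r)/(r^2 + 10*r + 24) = r*(r + 1)/(r + 4)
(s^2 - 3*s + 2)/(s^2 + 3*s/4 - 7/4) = 4*(s - 2)/(4*s + 7)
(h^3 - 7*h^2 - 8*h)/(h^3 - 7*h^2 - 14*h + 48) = h*(h + 1)/(h^2 + h - 6)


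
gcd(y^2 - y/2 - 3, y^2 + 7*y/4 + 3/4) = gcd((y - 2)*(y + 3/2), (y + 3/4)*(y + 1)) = 1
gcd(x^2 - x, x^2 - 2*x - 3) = 1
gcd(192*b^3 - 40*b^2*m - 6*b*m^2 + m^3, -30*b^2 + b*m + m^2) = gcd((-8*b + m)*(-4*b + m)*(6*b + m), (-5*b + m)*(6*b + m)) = 6*b + m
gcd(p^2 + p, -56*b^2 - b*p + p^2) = 1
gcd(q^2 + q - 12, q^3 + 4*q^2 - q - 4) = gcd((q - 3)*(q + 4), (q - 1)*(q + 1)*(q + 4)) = q + 4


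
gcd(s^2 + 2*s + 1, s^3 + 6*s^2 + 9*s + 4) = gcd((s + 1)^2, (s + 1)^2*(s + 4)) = s^2 + 2*s + 1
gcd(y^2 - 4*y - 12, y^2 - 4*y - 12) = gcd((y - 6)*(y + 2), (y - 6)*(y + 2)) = y^2 - 4*y - 12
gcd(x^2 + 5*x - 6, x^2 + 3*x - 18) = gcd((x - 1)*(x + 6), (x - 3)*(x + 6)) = x + 6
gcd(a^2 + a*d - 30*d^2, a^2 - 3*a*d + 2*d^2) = 1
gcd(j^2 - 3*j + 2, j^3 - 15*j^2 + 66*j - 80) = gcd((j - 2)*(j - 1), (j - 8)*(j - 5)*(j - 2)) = j - 2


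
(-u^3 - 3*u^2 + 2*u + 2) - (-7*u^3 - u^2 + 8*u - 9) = 6*u^3 - 2*u^2 - 6*u + 11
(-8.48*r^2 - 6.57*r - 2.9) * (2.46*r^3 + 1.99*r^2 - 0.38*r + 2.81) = -20.8608*r^5 - 33.0374*r^4 - 16.9859*r^3 - 27.1032*r^2 - 17.3597*r - 8.149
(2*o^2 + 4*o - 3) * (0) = 0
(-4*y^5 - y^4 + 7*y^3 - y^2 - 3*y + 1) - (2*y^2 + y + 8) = -4*y^5 - y^4 + 7*y^3 - 3*y^2 - 4*y - 7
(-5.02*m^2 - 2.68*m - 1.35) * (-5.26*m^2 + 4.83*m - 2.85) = 26.4052*m^4 - 10.1498*m^3 + 8.4636*m^2 + 1.1175*m + 3.8475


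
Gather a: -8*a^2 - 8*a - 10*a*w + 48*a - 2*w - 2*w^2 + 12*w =-8*a^2 + a*(40 - 10*w) - 2*w^2 + 10*w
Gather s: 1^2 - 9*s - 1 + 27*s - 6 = 18*s - 6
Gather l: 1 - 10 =-9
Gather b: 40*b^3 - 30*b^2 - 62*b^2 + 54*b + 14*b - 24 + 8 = 40*b^3 - 92*b^2 + 68*b - 16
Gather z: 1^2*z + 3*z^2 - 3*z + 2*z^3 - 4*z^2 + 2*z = 2*z^3 - z^2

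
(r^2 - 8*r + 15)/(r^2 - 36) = (r^2 - 8*r + 15)/(r^2 - 36)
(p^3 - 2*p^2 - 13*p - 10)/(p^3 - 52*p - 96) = (p^2 - 4*p - 5)/(p^2 - 2*p - 48)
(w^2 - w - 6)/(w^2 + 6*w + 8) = (w - 3)/(w + 4)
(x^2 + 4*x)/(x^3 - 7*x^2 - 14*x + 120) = x/(x^2 - 11*x + 30)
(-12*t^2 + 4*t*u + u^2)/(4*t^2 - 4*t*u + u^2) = (-6*t - u)/(2*t - u)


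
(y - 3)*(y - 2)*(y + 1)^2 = y^4 - 3*y^3 - 3*y^2 + 7*y + 6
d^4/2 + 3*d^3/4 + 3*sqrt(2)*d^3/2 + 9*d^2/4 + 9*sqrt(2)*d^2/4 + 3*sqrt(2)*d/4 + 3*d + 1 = (d/2 + sqrt(2))*(d + 1/2)*(d + 1)*(d + sqrt(2))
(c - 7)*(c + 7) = c^2 - 49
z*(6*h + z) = 6*h*z + z^2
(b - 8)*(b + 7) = b^2 - b - 56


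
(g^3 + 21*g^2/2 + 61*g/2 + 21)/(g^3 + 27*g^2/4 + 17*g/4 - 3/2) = 2*(2*g + 7)/(4*g - 1)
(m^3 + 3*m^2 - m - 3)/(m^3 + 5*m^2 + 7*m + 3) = (m - 1)/(m + 1)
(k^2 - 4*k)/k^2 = (k - 4)/k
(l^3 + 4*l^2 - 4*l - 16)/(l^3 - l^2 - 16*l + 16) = (l^2 - 4)/(l^2 - 5*l + 4)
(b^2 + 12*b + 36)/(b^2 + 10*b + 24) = (b + 6)/(b + 4)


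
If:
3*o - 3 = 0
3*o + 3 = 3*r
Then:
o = 1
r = 2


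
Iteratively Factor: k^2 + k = (k + 1)*(k)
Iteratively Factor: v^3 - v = (v - 1)*(v^2 + v) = (v - 1)*(v + 1)*(v)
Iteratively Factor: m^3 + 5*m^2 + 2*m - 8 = (m + 4)*(m^2 + m - 2) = (m + 2)*(m + 4)*(m - 1)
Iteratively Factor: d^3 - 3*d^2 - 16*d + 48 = (d - 4)*(d^2 + d - 12) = (d - 4)*(d - 3)*(d + 4)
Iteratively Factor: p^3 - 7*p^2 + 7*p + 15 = (p - 5)*(p^2 - 2*p - 3) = (p - 5)*(p + 1)*(p - 3)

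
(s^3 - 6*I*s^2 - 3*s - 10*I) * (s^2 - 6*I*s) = s^5 - 12*I*s^4 - 39*s^3 + 8*I*s^2 - 60*s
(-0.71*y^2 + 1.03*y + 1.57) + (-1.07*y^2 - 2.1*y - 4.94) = -1.78*y^2 - 1.07*y - 3.37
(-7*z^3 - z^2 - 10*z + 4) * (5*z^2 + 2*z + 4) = -35*z^5 - 19*z^4 - 80*z^3 - 4*z^2 - 32*z + 16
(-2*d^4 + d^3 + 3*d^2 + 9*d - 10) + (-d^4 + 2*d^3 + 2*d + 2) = -3*d^4 + 3*d^3 + 3*d^2 + 11*d - 8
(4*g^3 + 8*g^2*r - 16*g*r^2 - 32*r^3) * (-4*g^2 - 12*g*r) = -16*g^5 - 80*g^4*r - 32*g^3*r^2 + 320*g^2*r^3 + 384*g*r^4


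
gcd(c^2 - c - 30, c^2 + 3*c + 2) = 1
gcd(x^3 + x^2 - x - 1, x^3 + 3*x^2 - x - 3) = x^2 - 1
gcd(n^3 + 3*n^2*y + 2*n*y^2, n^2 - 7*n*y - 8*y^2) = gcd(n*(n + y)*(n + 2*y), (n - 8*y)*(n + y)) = n + y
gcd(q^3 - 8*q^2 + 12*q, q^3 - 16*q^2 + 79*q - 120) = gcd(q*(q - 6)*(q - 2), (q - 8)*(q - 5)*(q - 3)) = 1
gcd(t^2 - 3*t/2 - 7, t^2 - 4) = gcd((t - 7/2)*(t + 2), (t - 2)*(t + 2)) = t + 2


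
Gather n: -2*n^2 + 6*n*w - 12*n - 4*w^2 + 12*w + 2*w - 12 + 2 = -2*n^2 + n*(6*w - 12) - 4*w^2 + 14*w - 10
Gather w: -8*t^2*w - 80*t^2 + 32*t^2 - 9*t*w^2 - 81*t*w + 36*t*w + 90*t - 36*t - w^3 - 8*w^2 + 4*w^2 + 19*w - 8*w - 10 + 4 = -48*t^2 + 54*t - w^3 + w^2*(-9*t - 4) + w*(-8*t^2 - 45*t + 11) - 6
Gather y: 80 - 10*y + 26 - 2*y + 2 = 108 - 12*y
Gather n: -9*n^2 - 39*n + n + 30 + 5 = -9*n^2 - 38*n + 35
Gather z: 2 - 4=-2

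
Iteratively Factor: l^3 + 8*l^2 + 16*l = (l)*(l^2 + 8*l + 16) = l*(l + 4)*(l + 4)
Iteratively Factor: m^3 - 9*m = (m - 3)*(m^2 + 3*m) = (m - 3)*(m + 3)*(m)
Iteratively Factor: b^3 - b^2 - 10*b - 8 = (b - 4)*(b^2 + 3*b + 2) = (b - 4)*(b + 1)*(b + 2)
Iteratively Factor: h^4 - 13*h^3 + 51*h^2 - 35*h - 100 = (h - 5)*(h^3 - 8*h^2 + 11*h + 20) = (h - 5)*(h - 4)*(h^2 - 4*h - 5) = (h - 5)*(h - 4)*(h + 1)*(h - 5)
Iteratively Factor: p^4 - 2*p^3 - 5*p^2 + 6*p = (p - 3)*(p^3 + p^2 - 2*p) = p*(p - 3)*(p^2 + p - 2) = p*(p - 3)*(p + 2)*(p - 1)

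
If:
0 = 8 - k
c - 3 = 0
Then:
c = 3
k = 8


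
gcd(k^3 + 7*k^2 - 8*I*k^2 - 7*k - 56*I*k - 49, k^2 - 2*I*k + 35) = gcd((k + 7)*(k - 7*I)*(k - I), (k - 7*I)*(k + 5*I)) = k - 7*I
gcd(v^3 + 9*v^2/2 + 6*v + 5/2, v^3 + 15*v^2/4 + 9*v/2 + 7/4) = v^2 + 2*v + 1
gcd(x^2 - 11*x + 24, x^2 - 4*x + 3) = x - 3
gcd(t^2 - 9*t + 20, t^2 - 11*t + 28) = t - 4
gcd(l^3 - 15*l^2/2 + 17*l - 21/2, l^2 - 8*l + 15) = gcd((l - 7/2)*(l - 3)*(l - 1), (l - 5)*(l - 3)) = l - 3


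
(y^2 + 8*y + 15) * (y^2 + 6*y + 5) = y^4 + 14*y^3 + 68*y^2 + 130*y + 75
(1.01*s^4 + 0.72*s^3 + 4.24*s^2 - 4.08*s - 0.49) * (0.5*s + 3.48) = 0.505*s^5 + 3.8748*s^4 + 4.6256*s^3 + 12.7152*s^2 - 14.4434*s - 1.7052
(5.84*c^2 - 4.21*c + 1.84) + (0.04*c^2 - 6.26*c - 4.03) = 5.88*c^2 - 10.47*c - 2.19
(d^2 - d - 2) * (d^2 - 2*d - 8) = d^4 - 3*d^3 - 8*d^2 + 12*d + 16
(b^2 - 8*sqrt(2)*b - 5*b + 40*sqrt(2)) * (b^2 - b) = b^4 - 8*sqrt(2)*b^3 - 6*b^3 + 5*b^2 + 48*sqrt(2)*b^2 - 40*sqrt(2)*b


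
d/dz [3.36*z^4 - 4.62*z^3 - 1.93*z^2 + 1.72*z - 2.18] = 13.44*z^3 - 13.86*z^2 - 3.86*z + 1.72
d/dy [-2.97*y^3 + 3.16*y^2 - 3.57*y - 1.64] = -8.91*y^2 + 6.32*y - 3.57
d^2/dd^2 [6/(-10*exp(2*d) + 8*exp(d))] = 12*((5*exp(d) - 4)*(5*exp(d) - 1) - 2*(5*exp(d) - 2)^2)*exp(-d)/(5*exp(d) - 4)^3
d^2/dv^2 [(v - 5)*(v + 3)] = 2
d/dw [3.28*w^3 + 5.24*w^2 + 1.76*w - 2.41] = 9.84*w^2 + 10.48*w + 1.76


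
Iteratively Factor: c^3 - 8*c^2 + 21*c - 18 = (c - 2)*(c^2 - 6*c + 9) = (c - 3)*(c - 2)*(c - 3)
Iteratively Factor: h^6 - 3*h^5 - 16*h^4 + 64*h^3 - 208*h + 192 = (h + 4)*(h^5 - 7*h^4 + 12*h^3 + 16*h^2 - 64*h + 48) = (h - 3)*(h + 4)*(h^4 - 4*h^3 + 16*h - 16) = (h - 3)*(h + 2)*(h + 4)*(h^3 - 6*h^2 + 12*h - 8) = (h - 3)*(h - 2)*(h + 2)*(h + 4)*(h^2 - 4*h + 4) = (h - 3)*(h - 2)^2*(h + 2)*(h + 4)*(h - 2)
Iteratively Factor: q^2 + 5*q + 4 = (q + 1)*(q + 4)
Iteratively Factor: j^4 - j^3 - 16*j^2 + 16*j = (j - 4)*(j^3 + 3*j^2 - 4*j) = (j - 4)*(j - 1)*(j^2 + 4*j) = j*(j - 4)*(j - 1)*(j + 4)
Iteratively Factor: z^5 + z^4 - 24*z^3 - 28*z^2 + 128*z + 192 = (z - 3)*(z^4 + 4*z^3 - 12*z^2 - 64*z - 64) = (z - 3)*(z + 4)*(z^3 - 12*z - 16) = (z - 3)*(z + 2)*(z + 4)*(z^2 - 2*z - 8) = (z - 3)*(z + 2)^2*(z + 4)*(z - 4)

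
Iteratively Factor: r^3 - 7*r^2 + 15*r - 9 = (r - 3)*(r^2 - 4*r + 3) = (r - 3)*(r - 1)*(r - 3)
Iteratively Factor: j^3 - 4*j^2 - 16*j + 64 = (j - 4)*(j^2 - 16) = (j - 4)^2*(j + 4)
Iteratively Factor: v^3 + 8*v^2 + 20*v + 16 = (v + 4)*(v^2 + 4*v + 4) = (v + 2)*(v + 4)*(v + 2)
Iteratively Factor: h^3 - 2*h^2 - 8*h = (h - 4)*(h^2 + 2*h) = h*(h - 4)*(h + 2)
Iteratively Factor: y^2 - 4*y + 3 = (y - 1)*(y - 3)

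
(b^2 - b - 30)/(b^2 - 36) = (b + 5)/(b + 6)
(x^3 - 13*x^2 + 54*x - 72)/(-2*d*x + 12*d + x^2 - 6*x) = (x^2 - 7*x + 12)/(-2*d + x)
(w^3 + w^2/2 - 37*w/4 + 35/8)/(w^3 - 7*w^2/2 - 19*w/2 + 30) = (w^2 + 3*w - 7/4)/(w^2 - w - 12)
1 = 1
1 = 1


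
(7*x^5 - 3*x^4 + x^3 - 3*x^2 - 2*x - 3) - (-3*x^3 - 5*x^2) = 7*x^5 - 3*x^4 + 4*x^3 + 2*x^2 - 2*x - 3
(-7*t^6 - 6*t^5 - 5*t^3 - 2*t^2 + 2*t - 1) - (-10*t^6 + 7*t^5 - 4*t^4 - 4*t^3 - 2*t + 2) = 3*t^6 - 13*t^5 + 4*t^4 - t^3 - 2*t^2 + 4*t - 3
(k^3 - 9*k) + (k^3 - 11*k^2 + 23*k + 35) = 2*k^3 - 11*k^2 + 14*k + 35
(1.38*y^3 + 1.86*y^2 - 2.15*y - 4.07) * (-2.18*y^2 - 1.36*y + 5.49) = -3.0084*y^5 - 5.9316*y^4 + 9.7336*y^3 + 22.008*y^2 - 6.2683*y - 22.3443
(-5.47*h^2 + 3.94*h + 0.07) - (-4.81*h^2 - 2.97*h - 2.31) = -0.66*h^2 + 6.91*h + 2.38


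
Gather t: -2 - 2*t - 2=-2*t - 4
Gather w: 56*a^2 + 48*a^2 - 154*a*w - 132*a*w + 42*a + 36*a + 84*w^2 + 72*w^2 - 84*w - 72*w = 104*a^2 + 78*a + 156*w^2 + w*(-286*a - 156)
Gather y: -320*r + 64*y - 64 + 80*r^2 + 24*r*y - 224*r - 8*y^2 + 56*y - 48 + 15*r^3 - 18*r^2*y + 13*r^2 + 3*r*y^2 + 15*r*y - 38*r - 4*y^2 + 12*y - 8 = 15*r^3 + 93*r^2 - 582*r + y^2*(3*r - 12) + y*(-18*r^2 + 39*r + 132) - 120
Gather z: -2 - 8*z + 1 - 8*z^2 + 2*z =-8*z^2 - 6*z - 1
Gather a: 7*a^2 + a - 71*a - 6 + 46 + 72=7*a^2 - 70*a + 112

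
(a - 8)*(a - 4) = a^2 - 12*a + 32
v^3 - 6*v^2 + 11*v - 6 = (v - 3)*(v - 2)*(v - 1)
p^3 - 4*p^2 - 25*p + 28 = (p - 7)*(p - 1)*(p + 4)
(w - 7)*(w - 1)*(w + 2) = w^3 - 6*w^2 - 9*w + 14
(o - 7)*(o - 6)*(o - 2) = o^3 - 15*o^2 + 68*o - 84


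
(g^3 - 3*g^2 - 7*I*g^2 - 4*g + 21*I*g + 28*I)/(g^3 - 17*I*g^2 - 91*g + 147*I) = (g^2 - 3*g - 4)/(g^2 - 10*I*g - 21)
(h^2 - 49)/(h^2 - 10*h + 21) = (h + 7)/(h - 3)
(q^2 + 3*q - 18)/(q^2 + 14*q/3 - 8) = 3*(q - 3)/(3*q - 4)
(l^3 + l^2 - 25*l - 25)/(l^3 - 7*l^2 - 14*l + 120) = (l^2 + 6*l + 5)/(l^2 - 2*l - 24)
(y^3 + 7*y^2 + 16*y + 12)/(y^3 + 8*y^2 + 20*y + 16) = (y + 3)/(y + 4)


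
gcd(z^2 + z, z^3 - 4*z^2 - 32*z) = z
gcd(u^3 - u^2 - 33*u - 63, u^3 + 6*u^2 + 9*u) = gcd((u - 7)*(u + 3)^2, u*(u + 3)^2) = u^2 + 6*u + 9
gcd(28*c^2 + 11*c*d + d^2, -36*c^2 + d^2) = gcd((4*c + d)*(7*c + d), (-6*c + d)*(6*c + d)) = 1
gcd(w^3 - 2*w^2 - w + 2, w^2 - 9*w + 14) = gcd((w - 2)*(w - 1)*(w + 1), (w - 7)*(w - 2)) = w - 2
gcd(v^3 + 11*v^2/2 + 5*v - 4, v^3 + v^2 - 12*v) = v + 4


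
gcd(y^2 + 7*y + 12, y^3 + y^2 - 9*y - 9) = y + 3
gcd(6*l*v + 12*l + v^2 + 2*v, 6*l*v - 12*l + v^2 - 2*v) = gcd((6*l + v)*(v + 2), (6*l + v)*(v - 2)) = 6*l + v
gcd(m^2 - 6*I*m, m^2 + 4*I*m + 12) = 1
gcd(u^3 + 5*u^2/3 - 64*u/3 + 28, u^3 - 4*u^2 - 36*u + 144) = u + 6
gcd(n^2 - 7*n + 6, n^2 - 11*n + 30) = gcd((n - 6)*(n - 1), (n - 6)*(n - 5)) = n - 6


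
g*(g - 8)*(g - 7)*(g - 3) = g^4 - 18*g^3 + 101*g^2 - 168*g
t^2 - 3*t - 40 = (t - 8)*(t + 5)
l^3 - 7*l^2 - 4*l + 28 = (l - 7)*(l - 2)*(l + 2)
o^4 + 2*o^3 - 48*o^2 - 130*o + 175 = (o - 7)*(o - 1)*(o + 5)^2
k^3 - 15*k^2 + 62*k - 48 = (k - 8)*(k - 6)*(k - 1)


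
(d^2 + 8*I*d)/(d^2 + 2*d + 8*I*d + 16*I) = d/(d + 2)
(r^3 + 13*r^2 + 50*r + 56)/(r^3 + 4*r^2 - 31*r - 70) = (r + 4)/(r - 5)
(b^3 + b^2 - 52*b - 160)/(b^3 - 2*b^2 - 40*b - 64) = (b + 5)/(b + 2)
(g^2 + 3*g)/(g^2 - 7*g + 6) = g*(g + 3)/(g^2 - 7*g + 6)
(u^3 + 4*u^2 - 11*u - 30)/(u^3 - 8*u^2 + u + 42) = (u + 5)/(u - 7)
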